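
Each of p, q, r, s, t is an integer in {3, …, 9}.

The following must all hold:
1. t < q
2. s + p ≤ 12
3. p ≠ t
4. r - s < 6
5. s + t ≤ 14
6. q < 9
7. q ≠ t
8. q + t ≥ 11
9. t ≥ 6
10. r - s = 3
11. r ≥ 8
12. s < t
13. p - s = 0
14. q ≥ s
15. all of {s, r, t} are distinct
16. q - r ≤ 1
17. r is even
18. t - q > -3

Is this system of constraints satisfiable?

Satisfiable

Setting (p, q, r, s, t) = (5, 8, 8, 5, 6) satisfies everything: constraint 2: s + p = 10; constraint 4: r - s = 3; constraint 5: s + t = 11, and the others follow.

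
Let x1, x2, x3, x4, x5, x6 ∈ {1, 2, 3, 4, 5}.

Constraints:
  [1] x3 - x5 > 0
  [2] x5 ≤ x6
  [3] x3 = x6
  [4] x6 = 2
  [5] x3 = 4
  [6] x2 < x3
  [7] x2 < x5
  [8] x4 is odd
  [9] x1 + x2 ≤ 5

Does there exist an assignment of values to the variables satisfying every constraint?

Constraint 5 fixes x3 = 4 and constraint 4 fixes x6 = 2, but constraint 3 requires x3 = x6. Since 4 ≠ 2, contradiction.

Unsatisfiable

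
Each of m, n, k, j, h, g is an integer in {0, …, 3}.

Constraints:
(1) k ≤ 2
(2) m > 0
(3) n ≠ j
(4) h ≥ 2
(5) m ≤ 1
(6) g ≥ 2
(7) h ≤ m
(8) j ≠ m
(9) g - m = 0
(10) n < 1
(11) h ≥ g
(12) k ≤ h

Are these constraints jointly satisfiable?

From constraints 6 and 11: h ≥ g and g ≥ 2, so h ≥ 2. From constraints 5 and 7: h ≤ m and m ≤ 1, so h ≤ 1. But 1 < 2, so no value of h works.

Unsatisfiable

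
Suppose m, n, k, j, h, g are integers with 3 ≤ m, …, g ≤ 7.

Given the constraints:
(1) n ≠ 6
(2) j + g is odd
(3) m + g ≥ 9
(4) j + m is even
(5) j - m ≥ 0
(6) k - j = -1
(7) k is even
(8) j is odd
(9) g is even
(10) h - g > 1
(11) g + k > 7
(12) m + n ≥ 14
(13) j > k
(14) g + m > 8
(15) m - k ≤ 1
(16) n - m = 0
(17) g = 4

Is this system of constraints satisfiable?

Try m = 7, n = 7, k = 6, j = 7, h = 6, g = 4.
Check constraint 3: m + g = 11; constraint 5: j - m = 0; constraint 6: k - j = -1. The remaining constraints are straightforward to verify.

Satisfiable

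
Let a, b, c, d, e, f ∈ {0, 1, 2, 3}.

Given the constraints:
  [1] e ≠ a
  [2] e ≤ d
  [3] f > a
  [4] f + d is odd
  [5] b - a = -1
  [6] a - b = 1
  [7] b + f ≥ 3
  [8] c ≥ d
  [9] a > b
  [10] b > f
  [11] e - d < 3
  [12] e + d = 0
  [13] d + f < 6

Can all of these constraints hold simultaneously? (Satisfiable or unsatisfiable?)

Unsatisfiable

Constraints 3, 9, and 10 give a < f, f < b, b < a. Chaining: a < f < b < a, which forces a < a — impossible.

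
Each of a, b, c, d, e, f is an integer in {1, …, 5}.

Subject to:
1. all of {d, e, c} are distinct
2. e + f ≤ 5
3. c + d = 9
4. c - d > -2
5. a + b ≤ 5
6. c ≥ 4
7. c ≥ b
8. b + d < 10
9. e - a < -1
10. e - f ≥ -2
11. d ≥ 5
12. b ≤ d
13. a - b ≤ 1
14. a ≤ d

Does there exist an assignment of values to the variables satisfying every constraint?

Satisfiable

Setting (a, b, c, d, e, f) = (3, 2, 4, 5, 1, 3) satisfies everything: constraint 2: e + f = 4; constraint 3: c + d = 9; constraint 4: c - d = -1, and the others follow.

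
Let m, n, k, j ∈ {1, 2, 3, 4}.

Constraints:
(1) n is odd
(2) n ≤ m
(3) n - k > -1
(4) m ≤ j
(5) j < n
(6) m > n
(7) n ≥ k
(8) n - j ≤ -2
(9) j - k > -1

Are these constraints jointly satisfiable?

Unsatisfiable

Constraints 4, 5, and 6 give n < m, m ≤ j, j < n. Chaining: n < m ≤ j < n, which forces n < n — impossible.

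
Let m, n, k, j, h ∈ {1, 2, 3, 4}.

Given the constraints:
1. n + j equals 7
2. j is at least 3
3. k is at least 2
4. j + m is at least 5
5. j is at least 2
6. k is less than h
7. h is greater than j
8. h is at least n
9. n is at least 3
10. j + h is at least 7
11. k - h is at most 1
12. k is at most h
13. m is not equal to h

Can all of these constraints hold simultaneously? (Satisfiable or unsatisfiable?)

Take m = 3, n = 4, k = 3, j = 3, h = 4. Then constraint 1: n + j = 7; constraint 4: j + m = 6; constraint 10: j + h = 7, and every other listed constraint is also met.

Satisfiable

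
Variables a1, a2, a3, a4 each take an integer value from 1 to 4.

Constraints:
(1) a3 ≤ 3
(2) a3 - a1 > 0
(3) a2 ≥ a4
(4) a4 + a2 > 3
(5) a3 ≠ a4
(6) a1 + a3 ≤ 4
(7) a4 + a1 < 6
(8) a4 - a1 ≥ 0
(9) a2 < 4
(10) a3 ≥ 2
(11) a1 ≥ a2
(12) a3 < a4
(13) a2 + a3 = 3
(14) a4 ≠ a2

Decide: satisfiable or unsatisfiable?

Unsatisfiable

Constraints 2, 3, 11, and 12 give a4 ≤ a2, a2 ≤ a1, a1 < a3, a3 < a4. Chaining: a4 ≤ a2 ≤ a1 < a3 < a4, which forces a4 < a4 — impossible.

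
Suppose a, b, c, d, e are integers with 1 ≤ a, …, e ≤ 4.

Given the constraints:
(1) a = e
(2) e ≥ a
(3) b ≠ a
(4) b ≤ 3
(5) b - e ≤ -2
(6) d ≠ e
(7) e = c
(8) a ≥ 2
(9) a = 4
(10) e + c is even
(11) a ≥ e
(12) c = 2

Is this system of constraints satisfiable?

Constraint 9 fixes a = 4 and constraint 12 fixes c = 2. Constraints 1 and 7 give a = e = c, so a = c. But 4 ≠ 2 — contradiction.

Unsatisfiable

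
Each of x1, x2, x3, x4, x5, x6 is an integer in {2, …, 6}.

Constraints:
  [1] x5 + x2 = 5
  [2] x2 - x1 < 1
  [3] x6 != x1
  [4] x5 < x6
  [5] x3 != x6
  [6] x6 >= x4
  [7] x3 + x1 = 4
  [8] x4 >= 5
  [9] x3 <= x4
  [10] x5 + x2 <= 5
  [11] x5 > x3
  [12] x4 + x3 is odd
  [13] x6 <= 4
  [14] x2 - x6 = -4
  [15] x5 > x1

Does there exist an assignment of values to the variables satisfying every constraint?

From constraints 6 and 8: x6 ≥ x4 and x4 ≥ 5, so x6 ≥ 5. From constraint 13: x6 ≤ 4. But 4 < 5, so no value of x6 works.

Unsatisfiable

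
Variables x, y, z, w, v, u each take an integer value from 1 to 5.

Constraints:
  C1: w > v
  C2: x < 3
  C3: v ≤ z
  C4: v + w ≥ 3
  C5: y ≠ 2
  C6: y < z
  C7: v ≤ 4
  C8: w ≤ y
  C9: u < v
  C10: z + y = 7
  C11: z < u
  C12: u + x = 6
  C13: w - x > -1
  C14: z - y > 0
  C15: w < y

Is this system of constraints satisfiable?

Constraints 1, 6, 8, 9, and 11 give v < w, w ≤ y, y < z, z < u, u < v. Chaining: v < w ≤ y < z < u < v, which forces v < v — impossible.

Unsatisfiable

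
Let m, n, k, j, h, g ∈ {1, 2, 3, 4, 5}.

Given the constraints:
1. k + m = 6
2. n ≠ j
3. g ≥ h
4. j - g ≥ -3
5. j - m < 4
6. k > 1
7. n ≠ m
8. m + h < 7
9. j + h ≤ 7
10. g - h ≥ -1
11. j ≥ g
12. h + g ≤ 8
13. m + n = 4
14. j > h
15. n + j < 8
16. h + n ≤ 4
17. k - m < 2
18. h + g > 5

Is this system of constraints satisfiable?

Take m = 3, n = 1, k = 3, j = 4, h = 3, g = 4. Then constraint 1: k + m = 6; constraint 4: j - g = 0; constraint 5: j - m = 1, and every other listed constraint is also met.

Satisfiable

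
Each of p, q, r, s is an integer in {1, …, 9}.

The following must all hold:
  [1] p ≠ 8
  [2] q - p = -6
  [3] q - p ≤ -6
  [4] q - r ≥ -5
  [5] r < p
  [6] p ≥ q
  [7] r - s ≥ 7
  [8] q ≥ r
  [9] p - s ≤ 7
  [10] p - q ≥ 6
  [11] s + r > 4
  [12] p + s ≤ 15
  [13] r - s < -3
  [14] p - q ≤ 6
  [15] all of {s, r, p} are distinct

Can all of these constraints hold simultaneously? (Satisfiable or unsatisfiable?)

Constraints 3, 4, 7, and 9 give s − p ≥ -7, p − q ≥ 6, q − r ≥ -5, r − s ≥ 7.
Adding all 4 inequalities: the left sides telescope to 0, and the right sides sum to (-7) + 6 + (-5) + 7 = 1. So 0 ≥ 1, which is false.

Unsatisfiable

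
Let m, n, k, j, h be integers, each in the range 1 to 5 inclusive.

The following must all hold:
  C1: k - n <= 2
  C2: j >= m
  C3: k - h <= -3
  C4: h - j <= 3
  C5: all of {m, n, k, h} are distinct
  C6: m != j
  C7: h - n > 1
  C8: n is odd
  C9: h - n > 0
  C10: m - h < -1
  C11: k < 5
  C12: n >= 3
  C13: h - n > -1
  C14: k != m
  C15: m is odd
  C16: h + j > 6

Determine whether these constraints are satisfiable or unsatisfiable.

Satisfiable

One satisfying assignment is m = 1, n = 3, k = 2, j = 3, h = 5.
For the less obvious constraints — constraint 1: k - n = -1; constraint 3: k - h = -3; constraint 4: h - j = 2 — and the others hold by inspection.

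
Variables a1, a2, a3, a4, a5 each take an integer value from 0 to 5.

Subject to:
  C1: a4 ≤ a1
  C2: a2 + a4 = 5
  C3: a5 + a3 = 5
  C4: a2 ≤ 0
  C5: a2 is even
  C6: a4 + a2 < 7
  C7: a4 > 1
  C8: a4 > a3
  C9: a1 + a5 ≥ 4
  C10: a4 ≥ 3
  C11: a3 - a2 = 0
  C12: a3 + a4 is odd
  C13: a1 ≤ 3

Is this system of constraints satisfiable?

Unsatisfiable

From constraint 4: a2 ≤ 0. From constraints 1 and 13: a4 ≤ a1 ≤ 3. Hence a2 + a4 ≤ 3. But constraint 2 requires a2 + a4 = 5, and 5 > 3. Contradiction.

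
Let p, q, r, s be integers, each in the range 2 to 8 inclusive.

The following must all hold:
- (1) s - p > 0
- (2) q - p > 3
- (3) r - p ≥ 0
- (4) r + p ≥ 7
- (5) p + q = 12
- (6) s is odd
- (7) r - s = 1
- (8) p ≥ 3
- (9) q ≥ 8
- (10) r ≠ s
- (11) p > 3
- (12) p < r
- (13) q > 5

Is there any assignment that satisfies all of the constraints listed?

Setting (p, q, r, s) = (4, 8, 6, 5) satisfies everything: constraint 1: s - p = 1; constraint 2: q - p = 4, and the others follow.

Satisfiable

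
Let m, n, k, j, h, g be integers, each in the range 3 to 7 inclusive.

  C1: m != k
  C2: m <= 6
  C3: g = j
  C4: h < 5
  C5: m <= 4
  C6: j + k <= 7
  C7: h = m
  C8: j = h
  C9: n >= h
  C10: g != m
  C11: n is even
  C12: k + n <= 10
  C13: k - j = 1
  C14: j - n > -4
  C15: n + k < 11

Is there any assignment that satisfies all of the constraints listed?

Unsatisfiable

From constraints 3, 7, and 8, g = j = h = m, so g = m. But constraint 10 says g ≠ m. Contradiction.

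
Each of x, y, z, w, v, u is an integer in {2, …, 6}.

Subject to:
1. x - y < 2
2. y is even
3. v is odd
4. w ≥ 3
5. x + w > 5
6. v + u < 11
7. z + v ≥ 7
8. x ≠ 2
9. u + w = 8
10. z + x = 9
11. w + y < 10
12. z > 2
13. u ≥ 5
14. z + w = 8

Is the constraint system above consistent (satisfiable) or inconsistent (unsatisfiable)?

Satisfiable

The assignment x = 4, y = 4, z = 5, w = 3, v = 3, u = 5 works:
  constraint 1 holds since x - y = 0.
  constraint 5 holds since x + w = 7.
The rest check out directly.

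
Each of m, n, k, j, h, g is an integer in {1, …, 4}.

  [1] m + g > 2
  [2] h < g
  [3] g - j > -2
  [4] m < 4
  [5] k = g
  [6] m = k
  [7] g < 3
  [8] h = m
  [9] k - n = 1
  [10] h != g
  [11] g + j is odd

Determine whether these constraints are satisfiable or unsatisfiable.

Unsatisfiable

From constraints 5, 6, and 8, h = m = k = g, so h = g. But constraint 10 says h ≠ g. Contradiction.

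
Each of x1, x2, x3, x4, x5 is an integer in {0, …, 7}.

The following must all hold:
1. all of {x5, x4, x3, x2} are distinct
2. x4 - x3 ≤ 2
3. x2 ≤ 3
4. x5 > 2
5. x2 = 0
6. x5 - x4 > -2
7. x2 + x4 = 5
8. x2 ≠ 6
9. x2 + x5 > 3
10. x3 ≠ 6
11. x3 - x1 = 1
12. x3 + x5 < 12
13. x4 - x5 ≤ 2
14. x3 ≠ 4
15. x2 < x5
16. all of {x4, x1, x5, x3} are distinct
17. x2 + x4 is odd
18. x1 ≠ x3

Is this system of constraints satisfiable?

Satisfiable

The assignment x1 = 2, x2 = 0, x3 = 3, x4 = 5, x5 = 6 works:
  constraint 2 holds since x4 - x3 = 2.
  constraint 6 holds since x5 - x4 = 1.
The rest check out directly.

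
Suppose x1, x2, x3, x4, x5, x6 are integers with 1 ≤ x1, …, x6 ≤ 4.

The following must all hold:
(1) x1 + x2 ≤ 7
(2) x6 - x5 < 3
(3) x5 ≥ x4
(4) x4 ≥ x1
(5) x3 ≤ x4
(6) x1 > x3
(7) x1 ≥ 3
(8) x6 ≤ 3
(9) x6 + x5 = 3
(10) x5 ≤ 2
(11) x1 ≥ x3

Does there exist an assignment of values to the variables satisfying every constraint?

Unsatisfiable

From constraints 4 and 7: x4 ≥ x1 and x1 ≥ 3, so x4 ≥ 3. From constraints 3 and 10: x4 ≤ x5 and x5 ≤ 2, so x4 ≤ 2. But 2 < 3, so no value of x4 works.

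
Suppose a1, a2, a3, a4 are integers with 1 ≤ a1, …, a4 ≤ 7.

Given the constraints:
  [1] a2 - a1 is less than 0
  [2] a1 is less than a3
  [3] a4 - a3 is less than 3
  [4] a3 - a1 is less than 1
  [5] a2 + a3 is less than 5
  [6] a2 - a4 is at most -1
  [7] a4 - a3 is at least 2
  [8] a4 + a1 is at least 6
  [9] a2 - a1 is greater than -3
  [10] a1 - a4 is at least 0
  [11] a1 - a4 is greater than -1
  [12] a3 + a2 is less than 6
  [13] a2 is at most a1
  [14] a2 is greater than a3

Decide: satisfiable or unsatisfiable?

Unsatisfiable

Constraints 2, 6, 10, and 14 give a2 < a4, a4 ≤ a1, a1 < a3, a3 < a2. Chaining: a2 < a4 ≤ a1 < a3 < a2, which forces a2 < a2 — impossible.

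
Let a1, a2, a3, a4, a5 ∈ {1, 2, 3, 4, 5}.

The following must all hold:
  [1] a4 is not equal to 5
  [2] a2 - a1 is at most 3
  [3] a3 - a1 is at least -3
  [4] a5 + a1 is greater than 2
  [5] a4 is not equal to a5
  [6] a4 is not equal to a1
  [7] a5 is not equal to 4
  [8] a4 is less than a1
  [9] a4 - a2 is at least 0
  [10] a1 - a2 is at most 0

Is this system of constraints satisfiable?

Unsatisfiable

Constraints 8, 9, and 10 give a4 < a1, a1 ≤ a2, a2 ≤ a4. Chaining: a4 < a1 ≤ a2 ≤ a4, which forces a4 < a4 — impossible.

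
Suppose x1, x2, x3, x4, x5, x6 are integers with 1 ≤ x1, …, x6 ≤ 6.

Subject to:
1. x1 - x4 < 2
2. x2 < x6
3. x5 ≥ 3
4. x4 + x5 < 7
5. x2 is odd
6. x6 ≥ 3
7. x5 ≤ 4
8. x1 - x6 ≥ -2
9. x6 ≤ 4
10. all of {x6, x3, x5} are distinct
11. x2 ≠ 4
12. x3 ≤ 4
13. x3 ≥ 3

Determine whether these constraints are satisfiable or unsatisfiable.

Unsatisfiable

Constraints 3, 6, 7, 9, 12, and 13 confine each of x6, x3, x5 to the 2 values {3, 4}.
Constraint 10 requires all 3 of them to be distinct, but only 2 values are available — impossible by the pigeonhole principle.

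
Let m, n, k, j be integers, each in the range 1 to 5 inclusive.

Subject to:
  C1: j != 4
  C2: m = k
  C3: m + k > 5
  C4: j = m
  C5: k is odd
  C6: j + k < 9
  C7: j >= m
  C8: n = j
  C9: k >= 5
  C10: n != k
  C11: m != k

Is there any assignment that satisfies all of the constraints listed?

From constraints 2, 4, and 8, n = j = m = k, so n = k. But constraint 10 says n ≠ k. Contradiction.

Unsatisfiable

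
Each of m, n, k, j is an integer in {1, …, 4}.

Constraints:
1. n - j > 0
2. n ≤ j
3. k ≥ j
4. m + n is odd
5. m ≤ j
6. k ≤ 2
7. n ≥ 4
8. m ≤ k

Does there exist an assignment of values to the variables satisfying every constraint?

Unsatisfiable

From constraints 2 and 7: j ≥ n and n ≥ 4, so j ≥ 4. From constraints 3 and 6: j ≤ k and k ≤ 2, so j ≤ 2. But 2 < 4, so no value of j works.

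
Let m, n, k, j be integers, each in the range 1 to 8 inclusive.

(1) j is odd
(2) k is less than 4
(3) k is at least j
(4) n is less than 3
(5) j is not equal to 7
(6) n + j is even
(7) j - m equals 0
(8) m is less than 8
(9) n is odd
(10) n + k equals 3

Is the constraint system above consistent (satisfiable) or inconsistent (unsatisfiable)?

Satisfiable

One satisfying assignment is m = 1, n = 1, k = 2, j = 1.
For the less obvious constraints — constraint 1: j = 1 is odd; constraint 7: j - m = 0; constraint 10: n + k = 3 — and the others hold by inspection.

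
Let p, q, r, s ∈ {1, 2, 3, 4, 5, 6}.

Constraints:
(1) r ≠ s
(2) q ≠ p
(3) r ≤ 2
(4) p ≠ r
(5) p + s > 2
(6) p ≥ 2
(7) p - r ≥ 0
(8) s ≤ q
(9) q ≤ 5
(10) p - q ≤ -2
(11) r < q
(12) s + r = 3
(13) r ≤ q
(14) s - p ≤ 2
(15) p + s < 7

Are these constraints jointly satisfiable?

Setting (p, q, r, s) = (3, 5, 1, 2) satisfies everything: constraint 5: p + s = 5; constraint 7: p - r = 2; constraint 10: p - q = -2, and the others follow.

Satisfiable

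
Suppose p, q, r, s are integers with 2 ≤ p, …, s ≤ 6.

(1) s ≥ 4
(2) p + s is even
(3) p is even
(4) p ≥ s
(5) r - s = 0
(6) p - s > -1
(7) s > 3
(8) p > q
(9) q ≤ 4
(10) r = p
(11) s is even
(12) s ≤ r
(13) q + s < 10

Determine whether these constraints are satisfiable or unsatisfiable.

Satisfiable

One satisfying assignment is p = 4, q = 3, r = 4, s = 4.
For the less obvious constraints — constraint 5: r - s = 0; constraint 6: p - s = 0 — and the others hold by inspection.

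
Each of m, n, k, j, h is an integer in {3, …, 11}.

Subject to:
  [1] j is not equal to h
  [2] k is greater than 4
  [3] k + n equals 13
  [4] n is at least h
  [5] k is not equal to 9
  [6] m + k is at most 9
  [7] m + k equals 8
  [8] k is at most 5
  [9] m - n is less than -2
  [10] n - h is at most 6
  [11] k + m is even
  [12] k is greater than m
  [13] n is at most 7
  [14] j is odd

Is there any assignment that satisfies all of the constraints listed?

Unsatisfiable

From constraint 8: k ≤ 5. From constraint 13: n ≤ 7. Hence k + n ≤ 12. But constraint 3 requires k + n = 13, and 13 > 12. Contradiction.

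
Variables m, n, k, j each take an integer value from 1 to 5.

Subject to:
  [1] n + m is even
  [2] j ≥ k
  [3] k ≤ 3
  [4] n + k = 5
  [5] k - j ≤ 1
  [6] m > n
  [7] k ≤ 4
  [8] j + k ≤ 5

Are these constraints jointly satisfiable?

Satisfiable

One satisfying assignment is m = 5, n = 3, k = 2, j = 3.
For the less obvious constraints — constraint 4: n + k = 5; constraint 5: k - j = -1 — and the others hold by inspection.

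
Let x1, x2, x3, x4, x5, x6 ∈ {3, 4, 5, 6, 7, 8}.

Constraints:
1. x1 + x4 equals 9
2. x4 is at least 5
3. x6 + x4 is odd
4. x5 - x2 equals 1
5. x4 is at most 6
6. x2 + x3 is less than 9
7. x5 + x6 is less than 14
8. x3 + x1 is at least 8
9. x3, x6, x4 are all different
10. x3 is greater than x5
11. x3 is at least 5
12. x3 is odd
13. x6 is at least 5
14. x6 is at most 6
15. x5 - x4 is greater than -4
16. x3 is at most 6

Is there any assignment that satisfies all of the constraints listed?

Constraints 2, 5, 11, 13, 14, and 16 confine each of x3, x6, x4 to the 2 values {5, 6}.
Constraint 9 requires all 3 of them to be distinct, but only 2 values are available — impossible by the pigeonhole principle.

Unsatisfiable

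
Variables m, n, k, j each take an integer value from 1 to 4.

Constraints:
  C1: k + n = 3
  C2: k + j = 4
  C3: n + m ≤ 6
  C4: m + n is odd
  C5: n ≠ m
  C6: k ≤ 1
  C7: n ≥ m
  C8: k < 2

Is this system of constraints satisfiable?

One satisfying assignment is m = 1, n = 2, k = 1, j = 3.
For the less obvious constraints — constraint 1: k + n = 3; constraint 2: k + j = 4; constraint 3: n + m = 3 — and the others hold by inspection.

Satisfiable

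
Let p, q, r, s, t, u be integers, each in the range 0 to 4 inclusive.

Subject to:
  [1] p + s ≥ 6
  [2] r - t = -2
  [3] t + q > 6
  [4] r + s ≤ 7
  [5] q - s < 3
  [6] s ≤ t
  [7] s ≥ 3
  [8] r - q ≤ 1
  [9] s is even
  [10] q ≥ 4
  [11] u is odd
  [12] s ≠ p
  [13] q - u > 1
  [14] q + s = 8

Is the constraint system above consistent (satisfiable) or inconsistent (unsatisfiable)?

Satisfiable

One satisfying assignment is p = 3, q = 4, r = 2, s = 4, t = 4, u = 1.
For the less obvious constraints — constraint 1: p + s = 7; constraint 2: r - t = -2 — and the others hold by inspection.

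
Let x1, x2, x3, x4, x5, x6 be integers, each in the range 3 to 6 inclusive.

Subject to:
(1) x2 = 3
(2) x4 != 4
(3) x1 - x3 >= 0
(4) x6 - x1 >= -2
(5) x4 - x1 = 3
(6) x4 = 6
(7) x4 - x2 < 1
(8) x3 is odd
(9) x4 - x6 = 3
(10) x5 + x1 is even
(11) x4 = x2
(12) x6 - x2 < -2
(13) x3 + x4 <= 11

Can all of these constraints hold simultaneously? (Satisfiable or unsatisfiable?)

Constraint 6 fixes x4 = 6 and constraint 1 fixes x2 = 3, but constraint 11 requires x4 = x2. Since 6 ≠ 3, contradiction.

Unsatisfiable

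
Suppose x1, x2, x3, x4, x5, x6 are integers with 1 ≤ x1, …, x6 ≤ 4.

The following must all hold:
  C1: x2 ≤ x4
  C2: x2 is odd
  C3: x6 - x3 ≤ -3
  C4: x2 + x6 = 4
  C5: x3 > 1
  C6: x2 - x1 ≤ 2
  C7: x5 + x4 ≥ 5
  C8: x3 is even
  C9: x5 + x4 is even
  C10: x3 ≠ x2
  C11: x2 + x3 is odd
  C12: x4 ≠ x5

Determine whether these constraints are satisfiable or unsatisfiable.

Satisfiable

Try x1 = 4, x2 = 3, x3 = 4, x4 = 4, x5 = 2, x6 = 1.
Check constraint 3: x6 - x3 = -3; constraint 4: x2 + x6 = 4; constraint 6: x2 - x1 = -1. The remaining constraints are straightforward to verify.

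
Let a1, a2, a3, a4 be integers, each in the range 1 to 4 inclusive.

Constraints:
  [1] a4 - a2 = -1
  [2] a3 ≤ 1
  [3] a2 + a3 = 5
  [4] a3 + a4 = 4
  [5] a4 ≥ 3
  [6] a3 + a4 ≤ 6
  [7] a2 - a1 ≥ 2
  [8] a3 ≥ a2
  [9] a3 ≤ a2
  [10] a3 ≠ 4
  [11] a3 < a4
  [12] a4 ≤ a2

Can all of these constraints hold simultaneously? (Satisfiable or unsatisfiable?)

From constraints 5 and 12: a2 ≥ a4 and a4 ≥ 3, so a2 ≥ 3. From constraints 2 and 8: a2 ≤ a3 and a3 ≤ 1, so a2 ≤ 1. But 1 < 3, so no value of a2 works.

Unsatisfiable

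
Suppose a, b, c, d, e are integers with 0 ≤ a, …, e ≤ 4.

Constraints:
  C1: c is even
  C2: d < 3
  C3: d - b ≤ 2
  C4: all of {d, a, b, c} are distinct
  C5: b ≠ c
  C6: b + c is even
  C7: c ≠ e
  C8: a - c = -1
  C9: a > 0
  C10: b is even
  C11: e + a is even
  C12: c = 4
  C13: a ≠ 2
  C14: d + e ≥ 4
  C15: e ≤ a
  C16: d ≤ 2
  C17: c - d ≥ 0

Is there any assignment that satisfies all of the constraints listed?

Satisfiable

Try a = 3, b = 0, c = 4, d = 1, e = 3.
Check constraint 3: d - b = 1; constraint 8: a - c = -1; constraint 14: d + e = 4. The remaining constraints are straightforward to verify.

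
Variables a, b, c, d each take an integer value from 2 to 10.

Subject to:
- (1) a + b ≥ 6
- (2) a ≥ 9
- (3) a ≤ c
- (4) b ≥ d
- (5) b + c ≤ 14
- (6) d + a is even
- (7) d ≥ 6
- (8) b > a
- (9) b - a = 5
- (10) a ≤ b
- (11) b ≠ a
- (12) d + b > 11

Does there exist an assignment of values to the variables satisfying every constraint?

Unsatisfiable

From constraints 4 and 7: b ≥ d ≥ 6. From constraints 2 and 3: c ≥ a ≥ 9. Hence b + c ≥ 15. But constraint 5 requires b + c ≤ 14, and 14 < 15. Contradiction.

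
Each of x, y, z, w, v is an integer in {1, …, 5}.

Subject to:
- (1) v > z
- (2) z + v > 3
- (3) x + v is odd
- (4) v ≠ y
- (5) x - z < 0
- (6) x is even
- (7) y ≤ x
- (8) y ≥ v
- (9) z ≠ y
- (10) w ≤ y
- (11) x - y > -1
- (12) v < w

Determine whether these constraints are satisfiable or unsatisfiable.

Unsatisfiable

Constraints 1, 5, 7, 10, and 12 give z < v, v < w, w ≤ y, y ≤ x, x < z. Chaining: z < v < w ≤ y ≤ x < z, which forces z < z — impossible.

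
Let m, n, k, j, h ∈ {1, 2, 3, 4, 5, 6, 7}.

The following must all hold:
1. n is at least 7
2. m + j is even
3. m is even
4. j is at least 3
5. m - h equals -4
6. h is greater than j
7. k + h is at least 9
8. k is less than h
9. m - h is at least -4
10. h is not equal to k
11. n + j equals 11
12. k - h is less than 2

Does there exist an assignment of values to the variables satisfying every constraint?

Satisfiable

Try m = 2, n = 7, k = 5, j = 4, h = 6.
Check constraint 5: m - h = -4; constraint 7: k + h = 11; constraint 9: m - h = -4. The remaining constraints are straightforward to verify.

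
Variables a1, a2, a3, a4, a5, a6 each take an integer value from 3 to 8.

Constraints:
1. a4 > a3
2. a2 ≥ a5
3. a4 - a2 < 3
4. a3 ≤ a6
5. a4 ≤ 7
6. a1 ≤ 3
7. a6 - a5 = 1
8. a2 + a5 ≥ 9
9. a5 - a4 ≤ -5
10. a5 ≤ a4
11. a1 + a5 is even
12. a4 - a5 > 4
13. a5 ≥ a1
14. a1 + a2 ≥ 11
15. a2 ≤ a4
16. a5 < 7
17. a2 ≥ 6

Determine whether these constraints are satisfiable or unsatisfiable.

From constraint 6: a1 ≤ 3. From constraints 5 and 15: a2 ≤ a4 ≤ 7. Hence a1 + a2 ≤ 10. But constraint 14 requires a1 + a2 ≥ 11, and 11 > 10. Contradiction.

Unsatisfiable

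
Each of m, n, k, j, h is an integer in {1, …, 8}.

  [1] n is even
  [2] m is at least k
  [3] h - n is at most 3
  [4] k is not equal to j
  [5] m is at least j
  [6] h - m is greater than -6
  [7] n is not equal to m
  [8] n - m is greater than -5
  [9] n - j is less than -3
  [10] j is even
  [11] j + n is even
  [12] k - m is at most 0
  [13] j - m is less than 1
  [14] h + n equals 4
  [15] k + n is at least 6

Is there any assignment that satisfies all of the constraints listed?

Satisfiable

Setting (m, n, k, j, h) = (6, 2, 5, 6, 2) satisfies everything: constraint 3: h - n = 0; constraint 6: h - m = -4; constraint 8: n - m = -4, and the others follow.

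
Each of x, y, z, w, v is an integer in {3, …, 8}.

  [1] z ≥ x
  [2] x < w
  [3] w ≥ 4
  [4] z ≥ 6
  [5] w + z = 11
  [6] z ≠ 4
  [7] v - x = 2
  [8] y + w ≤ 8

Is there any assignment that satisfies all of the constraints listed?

Satisfiable

One satisfying assignment is x = 4, y = 3, z = 6, w = 5, v = 6.
For the less obvious constraints — constraint 5: w + z = 11; constraint 7: v - x = 2 — and the others hold by inspection.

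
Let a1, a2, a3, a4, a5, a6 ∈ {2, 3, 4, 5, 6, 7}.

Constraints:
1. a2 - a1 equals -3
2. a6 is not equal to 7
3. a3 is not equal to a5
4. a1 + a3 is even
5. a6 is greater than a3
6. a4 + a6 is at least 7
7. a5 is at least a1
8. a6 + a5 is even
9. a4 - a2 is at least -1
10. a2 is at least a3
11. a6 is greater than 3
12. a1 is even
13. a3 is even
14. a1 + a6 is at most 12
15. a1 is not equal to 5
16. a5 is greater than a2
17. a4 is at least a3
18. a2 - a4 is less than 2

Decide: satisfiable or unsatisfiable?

Setting (a1, a2, a3, a4, a5, a6) = (6, 3, 2, 3, 6, 4) satisfies everything: constraint 1: a2 - a1 = -3; constraint 6: a4 + a6 = 7, and the others follow.

Satisfiable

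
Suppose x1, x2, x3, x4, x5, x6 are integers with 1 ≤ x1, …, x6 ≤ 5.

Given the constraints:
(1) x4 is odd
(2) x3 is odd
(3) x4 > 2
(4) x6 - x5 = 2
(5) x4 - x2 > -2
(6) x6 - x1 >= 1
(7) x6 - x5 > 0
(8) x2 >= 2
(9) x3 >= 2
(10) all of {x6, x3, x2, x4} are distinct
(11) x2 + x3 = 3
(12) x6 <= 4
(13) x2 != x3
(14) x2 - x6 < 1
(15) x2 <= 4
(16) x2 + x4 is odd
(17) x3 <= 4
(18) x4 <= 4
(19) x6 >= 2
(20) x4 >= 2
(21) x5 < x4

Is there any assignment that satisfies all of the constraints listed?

Unsatisfiable

Constraints 8, 9, 12, 15, 17, 18, 19, and 20 confine each of x6, x3, x2, x4 to the 3 values {2, …, 4}.
Constraint 10 requires all 4 of them to be distinct, but only 3 values are available — impossible by the pigeonhole principle.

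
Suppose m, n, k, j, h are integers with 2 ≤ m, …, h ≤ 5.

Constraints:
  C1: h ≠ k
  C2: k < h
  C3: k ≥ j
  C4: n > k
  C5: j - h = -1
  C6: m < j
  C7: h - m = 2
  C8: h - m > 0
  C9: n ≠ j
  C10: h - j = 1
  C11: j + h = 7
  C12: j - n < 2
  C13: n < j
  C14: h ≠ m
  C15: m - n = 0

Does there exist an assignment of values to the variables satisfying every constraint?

Unsatisfiable

Constraints 3, 4, and 13 give n < j, j ≤ k, k < n. Chaining: n < j ≤ k < n, which forces n < n — impossible.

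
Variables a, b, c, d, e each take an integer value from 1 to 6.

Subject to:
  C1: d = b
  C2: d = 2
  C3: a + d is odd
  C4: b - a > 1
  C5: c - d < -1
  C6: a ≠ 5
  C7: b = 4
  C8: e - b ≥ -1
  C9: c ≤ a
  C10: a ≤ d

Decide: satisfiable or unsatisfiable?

Constraint 2 fixes d = 2 and constraint 7 fixes b = 4, but constraint 1 requires d = b. Since 2 ≠ 4, contradiction.

Unsatisfiable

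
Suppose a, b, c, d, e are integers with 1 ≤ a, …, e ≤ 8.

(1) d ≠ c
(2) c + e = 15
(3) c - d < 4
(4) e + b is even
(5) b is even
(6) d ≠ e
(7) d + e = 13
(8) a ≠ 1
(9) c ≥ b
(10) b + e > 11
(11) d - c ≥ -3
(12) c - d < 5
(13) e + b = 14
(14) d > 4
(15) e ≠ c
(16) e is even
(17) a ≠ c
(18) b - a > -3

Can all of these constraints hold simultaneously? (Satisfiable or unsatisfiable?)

Setting (a, b, c, d, e) = (8, 6, 7, 5, 8) satisfies everything: constraint 2: c + e = 15; constraint 3: c - d = 2; constraint 7: d + e = 13, and the others follow.

Satisfiable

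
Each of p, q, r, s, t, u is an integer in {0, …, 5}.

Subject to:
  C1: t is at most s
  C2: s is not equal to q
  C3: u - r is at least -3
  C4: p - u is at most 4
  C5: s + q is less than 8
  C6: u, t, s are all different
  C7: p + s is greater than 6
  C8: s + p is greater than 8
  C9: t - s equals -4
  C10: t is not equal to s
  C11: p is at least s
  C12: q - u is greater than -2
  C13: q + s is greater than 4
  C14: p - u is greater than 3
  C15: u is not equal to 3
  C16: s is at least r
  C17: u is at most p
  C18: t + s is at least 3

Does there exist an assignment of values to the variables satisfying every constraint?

Satisfiable

Setting (p, q, r, s, t, u) = (5, 2, 4, 4, 0, 1) satisfies everything: constraint 3: u - r = -3; constraint 4: p - u = 4, and the others follow.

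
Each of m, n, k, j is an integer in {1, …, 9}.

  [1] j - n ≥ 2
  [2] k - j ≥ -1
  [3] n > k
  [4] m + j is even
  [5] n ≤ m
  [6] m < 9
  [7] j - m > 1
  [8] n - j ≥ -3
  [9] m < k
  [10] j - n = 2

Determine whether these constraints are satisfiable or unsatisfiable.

Constraints 3, 5, and 9 give m < k, k < n, n ≤ m. Chaining: m < k < n ≤ m, which forces m < m — impossible.

Unsatisfiable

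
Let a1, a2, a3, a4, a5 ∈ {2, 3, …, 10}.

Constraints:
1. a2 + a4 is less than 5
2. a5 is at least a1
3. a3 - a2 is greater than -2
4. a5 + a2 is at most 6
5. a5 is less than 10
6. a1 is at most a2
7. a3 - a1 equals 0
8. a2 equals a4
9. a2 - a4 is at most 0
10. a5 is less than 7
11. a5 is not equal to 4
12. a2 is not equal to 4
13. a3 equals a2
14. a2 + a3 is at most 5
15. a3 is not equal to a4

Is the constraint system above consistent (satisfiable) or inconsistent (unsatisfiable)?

From constraints 8 and 13, a3 = a2 = a4, so a3 = a4. But constraint 15 says a3 ≠ a4. Contradiction.

Unsatisfiable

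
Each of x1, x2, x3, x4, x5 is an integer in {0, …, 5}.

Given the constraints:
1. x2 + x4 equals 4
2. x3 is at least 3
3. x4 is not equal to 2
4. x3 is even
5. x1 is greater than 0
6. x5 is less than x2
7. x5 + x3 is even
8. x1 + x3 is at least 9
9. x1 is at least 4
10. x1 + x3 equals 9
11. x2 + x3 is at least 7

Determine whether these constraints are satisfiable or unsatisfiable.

The assignment x1 = 5, x2 = 4, x3 = 4, x4 = 0, x5 = 2 works:
  constraint 1 holds since x2 + x4 = 4.
  constraint 8 holds since x1 + x3 = 9.
  constraint 10 holds since x1 + x3 = 9.
The rest check out directly.

Satisfiable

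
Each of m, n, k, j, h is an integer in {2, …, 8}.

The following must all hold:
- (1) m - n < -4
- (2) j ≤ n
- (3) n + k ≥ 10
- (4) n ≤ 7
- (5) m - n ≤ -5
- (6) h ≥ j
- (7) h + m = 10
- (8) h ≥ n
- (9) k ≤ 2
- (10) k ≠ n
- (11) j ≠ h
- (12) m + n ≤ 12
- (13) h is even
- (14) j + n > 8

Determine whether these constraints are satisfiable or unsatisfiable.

From constraint 4: n ≤ 7. From constraint 9: k ≤ 2. Hence n + k ≤ 9. But constraint 3 requires n + k ≥ 10, and 10 > 9. Contradiction.

Unsatisfiable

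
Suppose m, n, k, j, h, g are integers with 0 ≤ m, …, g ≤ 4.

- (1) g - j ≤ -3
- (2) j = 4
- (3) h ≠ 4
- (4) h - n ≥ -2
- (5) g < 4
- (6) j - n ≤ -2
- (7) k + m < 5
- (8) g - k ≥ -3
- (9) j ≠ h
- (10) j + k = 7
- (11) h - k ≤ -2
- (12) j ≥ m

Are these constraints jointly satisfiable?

Constraints 1, 4, 6, 8, and 11 give g − k ≥ -3, k − h ≥ 2, h − n ≥ -2, n − j ≥ 2, j − g ≥ 3.
Adding all 5 inequalities: the left sides telescope to 0, and the right sides sum to (-3) + 2 + (-2) + 2 + 3 = 2. So 0 ≥ 2, which is false.

Unsatisfiable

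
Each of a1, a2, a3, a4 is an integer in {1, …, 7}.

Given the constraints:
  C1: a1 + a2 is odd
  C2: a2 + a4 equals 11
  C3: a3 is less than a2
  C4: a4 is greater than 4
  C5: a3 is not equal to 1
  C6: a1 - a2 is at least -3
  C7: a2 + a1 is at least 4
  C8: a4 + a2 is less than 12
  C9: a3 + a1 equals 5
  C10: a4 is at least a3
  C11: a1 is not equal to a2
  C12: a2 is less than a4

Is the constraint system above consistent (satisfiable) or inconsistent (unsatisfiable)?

Satisfiable

One satisfying assignment is a1 = 2, a2 = 5, a3 = 3, a4 = 6.
For the less obvious constraints — constraint 2: a2 + a4 = 11; constraint 6: a1 - a2 = -3 — and the others hold by inspection.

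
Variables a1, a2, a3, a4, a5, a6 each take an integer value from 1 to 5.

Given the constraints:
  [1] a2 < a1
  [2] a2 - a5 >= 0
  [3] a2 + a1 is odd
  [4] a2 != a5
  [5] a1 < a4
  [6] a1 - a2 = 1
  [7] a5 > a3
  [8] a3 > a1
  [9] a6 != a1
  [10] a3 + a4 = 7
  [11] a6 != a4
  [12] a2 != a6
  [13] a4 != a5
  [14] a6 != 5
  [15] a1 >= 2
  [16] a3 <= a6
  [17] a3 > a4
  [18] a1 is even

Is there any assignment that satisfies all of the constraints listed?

Constraints 1, 2, 5, 7, and 17 give a2 < a1, a1 < a4, a4 < a3, a3 < a5, a5 ≤ a2. Chaining: a2 < a1 < a4 < a3 < a5 ≤ a2, which forces a2 < a2 — impossible.

Unsatisfiable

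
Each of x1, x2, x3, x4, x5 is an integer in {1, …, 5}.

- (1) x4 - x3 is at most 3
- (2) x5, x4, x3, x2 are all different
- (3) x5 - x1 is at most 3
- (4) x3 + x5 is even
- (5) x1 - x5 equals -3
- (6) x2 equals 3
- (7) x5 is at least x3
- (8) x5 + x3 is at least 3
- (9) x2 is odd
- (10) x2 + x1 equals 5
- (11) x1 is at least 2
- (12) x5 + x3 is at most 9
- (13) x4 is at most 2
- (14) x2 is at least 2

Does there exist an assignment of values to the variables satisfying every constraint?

Take x1 = 2, x2 = 3, x3 = 1, x4 = 2, x5 = 5. Then constraint 1: x4 - x3 = 1; constraint 3: x5 - x1 = 3, and every other listed constraint is also met.

Satisfiable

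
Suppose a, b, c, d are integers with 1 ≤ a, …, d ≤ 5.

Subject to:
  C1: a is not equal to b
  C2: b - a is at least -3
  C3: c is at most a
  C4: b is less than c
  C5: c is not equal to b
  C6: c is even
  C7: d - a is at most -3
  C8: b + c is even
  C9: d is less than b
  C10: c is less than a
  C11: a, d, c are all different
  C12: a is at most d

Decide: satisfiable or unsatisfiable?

Constraints 4, 9, 10, and 12 give b < c, c < a, a ≤ d, d < b. Chaining: b < c < a ≤ d < b, which forces b < b — impossible.

Unsatisfiable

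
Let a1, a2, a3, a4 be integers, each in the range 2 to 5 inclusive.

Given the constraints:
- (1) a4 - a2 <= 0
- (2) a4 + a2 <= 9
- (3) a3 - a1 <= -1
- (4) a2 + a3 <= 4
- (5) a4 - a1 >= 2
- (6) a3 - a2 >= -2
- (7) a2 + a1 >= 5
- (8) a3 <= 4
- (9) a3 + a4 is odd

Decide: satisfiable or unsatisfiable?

Unsatisfiable

Constraints 1, 3, 5, and 6 give a4 − a1 ≥ 2, a1 − a3 ≥ 1, a3 − a2 ≥ -2, a2 − a4 ≥ 0.
Adding all 4 inequalities: the left sides telescope to 0, and the right sides sum to 2 + 1 + (-2) + 0 = 1. So 0 ≥ 1, which is false.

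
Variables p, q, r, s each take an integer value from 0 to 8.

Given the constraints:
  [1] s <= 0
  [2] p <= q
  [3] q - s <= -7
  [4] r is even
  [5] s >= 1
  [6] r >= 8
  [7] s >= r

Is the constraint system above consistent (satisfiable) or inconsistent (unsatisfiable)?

Unsatisfiable

From constraint 6: r ≥ 8. From constraints 1 and 7: r ≤ s and s ≤ 0, so r ≤ 0. But 0 < 8, so no value of r works.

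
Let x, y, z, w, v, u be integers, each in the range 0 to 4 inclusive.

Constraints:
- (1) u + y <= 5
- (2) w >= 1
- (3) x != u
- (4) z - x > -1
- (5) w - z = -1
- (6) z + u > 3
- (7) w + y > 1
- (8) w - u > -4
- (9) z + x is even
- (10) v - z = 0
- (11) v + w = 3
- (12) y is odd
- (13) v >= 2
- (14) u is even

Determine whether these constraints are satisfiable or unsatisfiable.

Try x = 2, y = 1, z = 2, w = 1, v = 2, u = 4.
Check constraint 1: u + y = 5; constraint 4: z - x = 0; constraint 5: w - z = -1. The remaining constraints are straightforward to verify.

Satisfiable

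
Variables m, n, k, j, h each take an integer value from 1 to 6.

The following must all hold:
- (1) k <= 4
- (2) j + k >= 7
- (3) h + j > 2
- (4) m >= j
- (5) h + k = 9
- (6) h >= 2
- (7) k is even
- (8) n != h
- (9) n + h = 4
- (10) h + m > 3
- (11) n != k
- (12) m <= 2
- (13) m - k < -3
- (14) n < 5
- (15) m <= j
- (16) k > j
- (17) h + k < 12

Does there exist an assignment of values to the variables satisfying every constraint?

Unsatisfiable

From constraints 4 and 12: j ≤ m ≤ 2. From constraint 1: k ≤ 4. Hence j + k ≤ 6. But constraint 2 requires j + k ≥ 7, and 7 > 6. Contradiction.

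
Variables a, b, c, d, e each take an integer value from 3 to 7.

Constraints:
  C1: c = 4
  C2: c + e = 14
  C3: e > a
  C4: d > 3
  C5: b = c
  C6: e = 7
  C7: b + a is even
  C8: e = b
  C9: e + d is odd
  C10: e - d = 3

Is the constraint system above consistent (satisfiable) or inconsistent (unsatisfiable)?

Unsatisfiable

Constraint 6 fixes e = 7 and constraint 1 fixes c = 4. Constraints 5 and 8 give e = b = c, so e = c. But 7 ≠ 4 — contradiction.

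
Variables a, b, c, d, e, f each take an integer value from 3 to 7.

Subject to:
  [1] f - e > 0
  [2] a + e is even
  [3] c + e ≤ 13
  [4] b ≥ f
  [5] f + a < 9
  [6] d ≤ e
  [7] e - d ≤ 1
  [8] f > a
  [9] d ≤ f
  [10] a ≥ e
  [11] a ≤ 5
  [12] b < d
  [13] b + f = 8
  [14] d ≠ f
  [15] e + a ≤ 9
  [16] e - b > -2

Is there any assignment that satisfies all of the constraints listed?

Unsatisfiable

Constraints 1, 4, 6, and 12 give d ≤ e, e < f, f ≤ b, b < d. Chaining: d ≤ e < f ≤ b < d, which forces d < d — impossible.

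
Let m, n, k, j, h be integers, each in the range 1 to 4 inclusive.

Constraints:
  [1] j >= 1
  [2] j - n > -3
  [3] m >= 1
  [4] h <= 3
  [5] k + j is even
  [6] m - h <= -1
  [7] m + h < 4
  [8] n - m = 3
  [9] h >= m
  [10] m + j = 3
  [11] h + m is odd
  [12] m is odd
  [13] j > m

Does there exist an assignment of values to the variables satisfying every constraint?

Satisfiable

One satisfying assignment is m = 1, n = 4, k = 2, j = 2, h = 2.
For the less obvious constraints — constraint 2: j - n = -2; constraint 6: m - h = -1; constraint 7: m + h = 3 — and the others hold by inspection.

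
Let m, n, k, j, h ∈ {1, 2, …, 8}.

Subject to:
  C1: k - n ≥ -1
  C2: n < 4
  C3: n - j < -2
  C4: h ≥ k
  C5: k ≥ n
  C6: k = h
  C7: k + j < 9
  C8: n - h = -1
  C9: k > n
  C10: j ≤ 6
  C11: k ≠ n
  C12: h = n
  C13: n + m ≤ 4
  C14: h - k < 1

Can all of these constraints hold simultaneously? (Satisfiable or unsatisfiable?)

Unsatisfiable

From constraints 6 and 12, k = h = n, so k = n. But constraint 11 says k ≠ n. Contradiction.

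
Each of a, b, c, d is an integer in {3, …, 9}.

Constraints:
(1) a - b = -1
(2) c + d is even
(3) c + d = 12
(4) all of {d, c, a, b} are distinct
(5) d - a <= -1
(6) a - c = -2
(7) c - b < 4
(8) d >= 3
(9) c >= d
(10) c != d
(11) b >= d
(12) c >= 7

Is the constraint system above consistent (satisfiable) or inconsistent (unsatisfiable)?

Setting (a, b, c, d) = (6, 7, 8, 4) satisfies everything: constraint 1: a - b = -1; constraint 3: c + d = 12, and the others follow.

Satisfiable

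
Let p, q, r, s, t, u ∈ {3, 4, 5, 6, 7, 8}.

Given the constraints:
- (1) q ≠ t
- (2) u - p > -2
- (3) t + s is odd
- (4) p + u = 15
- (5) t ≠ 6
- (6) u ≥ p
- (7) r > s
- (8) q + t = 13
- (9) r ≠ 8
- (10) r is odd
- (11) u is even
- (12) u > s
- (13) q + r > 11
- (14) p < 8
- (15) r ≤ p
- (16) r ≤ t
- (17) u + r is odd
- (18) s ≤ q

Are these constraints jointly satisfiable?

Satisfiable

The assignment p = 7, q = 5, r = 7, s = 5, t = 8, u = 8 works:
  constraint 2 holds since u - p = 1.
  constraint 4 holds since p + u = 15.
The rest check out directly.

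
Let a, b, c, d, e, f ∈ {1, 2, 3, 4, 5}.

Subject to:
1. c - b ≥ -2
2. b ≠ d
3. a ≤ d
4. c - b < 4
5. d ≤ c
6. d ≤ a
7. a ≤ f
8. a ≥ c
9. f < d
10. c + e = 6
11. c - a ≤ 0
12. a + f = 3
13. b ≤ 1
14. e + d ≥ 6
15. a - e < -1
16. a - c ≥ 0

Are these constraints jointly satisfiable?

Unsatisfiable

Constraints 5, 7, 9, and 16 give d ≤ c, c ≤ a, a ≤ f, f < d. Chaining: d ≤ c ≤ a ≤ f < d, which forces d < d — impossible.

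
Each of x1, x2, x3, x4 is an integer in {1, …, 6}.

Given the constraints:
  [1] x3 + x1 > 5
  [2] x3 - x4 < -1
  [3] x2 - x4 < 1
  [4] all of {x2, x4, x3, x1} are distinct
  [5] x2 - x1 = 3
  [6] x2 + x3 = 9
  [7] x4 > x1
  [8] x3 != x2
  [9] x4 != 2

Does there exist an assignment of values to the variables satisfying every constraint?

One satisfying assignment is x1 = 2, x2 = 5, x3 = 4, x4 = 6.
For the less obvious constraints — constraint 1: x3 + x1 = 6; constraint 2: x3 - x4 = -2; constraint 3: x2 - x4 = -1 — and the others hold by inspection.

Satisfiable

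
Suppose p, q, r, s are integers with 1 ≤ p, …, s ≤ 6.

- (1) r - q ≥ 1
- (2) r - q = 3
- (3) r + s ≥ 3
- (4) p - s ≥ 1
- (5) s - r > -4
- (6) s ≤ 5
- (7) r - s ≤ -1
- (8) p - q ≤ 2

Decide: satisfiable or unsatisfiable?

Unsatisfiable

Constraints 1, 4, 7, and 8 give r − q ≥ 1, q − p ≥ -2, p − s ≥ 1, s − r ≥ 1.
Adding all 4 inequalities: the left sides telescope to 0, and the right sides sum to 1 + (-2) + 1 + 1 = 1. So 0 ≥ 1, which is false.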